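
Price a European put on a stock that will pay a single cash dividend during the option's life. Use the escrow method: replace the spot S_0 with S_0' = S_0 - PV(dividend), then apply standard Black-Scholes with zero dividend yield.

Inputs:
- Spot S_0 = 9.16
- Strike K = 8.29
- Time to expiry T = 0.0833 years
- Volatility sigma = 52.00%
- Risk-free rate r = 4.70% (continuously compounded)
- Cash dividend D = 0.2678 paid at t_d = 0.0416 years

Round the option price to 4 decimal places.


Answer: Price = 0.2565

Derivation:
PV(D) = D * exp(-r * t_d) = 0.2678 * 0.99804671 = 0.26727691
S_0' = S_0 - PV(D) = 9.1600 - 0.26727691 = 8.89272309
d1 = (ln(S_0'/K) + (r + sigma^2/2)*T) / (sigma*sqrt(T)) = 0.56876338
d2 = d1 - sigma*sqrt(T) = 0.41868234
exp(-rT) = 0.99609255
N(-d1) = 0.28475836; N(-d2) = 0.33772415
P = K * exp(-rT) * N(-d2) - S_0' * N(-d1) = 8.2900 * 0.99609255 * 0.33772415 - 8.89272309 * 0.28475836 = 0.2565


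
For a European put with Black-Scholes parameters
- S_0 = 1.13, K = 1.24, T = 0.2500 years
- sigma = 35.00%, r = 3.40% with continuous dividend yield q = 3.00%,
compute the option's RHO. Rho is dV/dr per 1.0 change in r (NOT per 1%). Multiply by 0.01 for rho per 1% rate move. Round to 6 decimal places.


Answer: Rho = -0.224364

Derivation:
d1 = -0.4376071251; d2 = -0.6126071251
phi(d1) = 0.3625153245; exp(-qT) = 0.9925280548; exp(-rT) = 0.9915360229
N(-d2) = 0.7299319271
Rho = -K*T*exp(-rT)*N(-d2) = -1.2400 * 0.2500 * 0.9915360229 * 0.7299319271 = -0.224364


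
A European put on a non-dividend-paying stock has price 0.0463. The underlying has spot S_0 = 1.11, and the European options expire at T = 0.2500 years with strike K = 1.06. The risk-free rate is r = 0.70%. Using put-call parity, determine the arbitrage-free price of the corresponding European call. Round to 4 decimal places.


Answer: Call price = 0.0982

Derivation:
Put-call parity: C - P = S_0 * exp(-qT) - K * exp(-rT).
S_0 * exp(-qT) = 1.1100 * 1.00000000 = 1.11000000
K * exp(-rT) = 1.0600 * 0.99825153 = 1.05814662
C = P + S*exp(-qT) - K*exp(-rT)
C = 0.0463 + 1.11000000 - 1.05814662 = 0.0982


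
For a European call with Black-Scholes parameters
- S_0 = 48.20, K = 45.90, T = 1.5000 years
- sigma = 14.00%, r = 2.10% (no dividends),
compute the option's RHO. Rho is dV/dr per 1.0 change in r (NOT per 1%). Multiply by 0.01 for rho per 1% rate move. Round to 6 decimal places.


Answer: Rho = 43.310730

Derivation:
d1 = 0.5545989105; d2 = 0.3831346285
phi(d1) = 0.3420738912; exp(-qT) = 1.0000000000; exp(-rT) = 0.9689909565
N(d2) = 0.6491900274
Rho = K*T*exp(-rT)*N(d2) = 45.9000 * 1.5000 * 0.9689909565 * 0.6491900274 = 43.310730


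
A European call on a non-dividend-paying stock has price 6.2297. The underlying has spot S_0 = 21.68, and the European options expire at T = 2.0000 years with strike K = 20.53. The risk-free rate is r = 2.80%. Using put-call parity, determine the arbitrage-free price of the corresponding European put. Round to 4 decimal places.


Answer: Put price = 3.9616

Derivation:
Put-call parity: C - P = S_0 * exp(-qT) - K * exp(-rT).
S_0 * exp(-qT) = 21.6800 * 1.00000000 = 21.68000000
K * exp(-rT) = 20.5300 * 0.94553914 = 19.41191846
P = C - S*exp(-qT) + K*exp(-rT)
P = 6.2297 - 21.68000000 + 19.41191846 = 3.9616


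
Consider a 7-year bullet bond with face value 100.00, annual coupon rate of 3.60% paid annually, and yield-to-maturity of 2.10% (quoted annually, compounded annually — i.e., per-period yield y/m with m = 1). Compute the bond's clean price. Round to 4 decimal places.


Answer: Price = 109.6708

Derivation:
Coupon per period c = face * coupon_rate / m = 3.600000
Periods per year m = 1; per-period yield y/m = 0.021000
Number of cashflows N = 7
Cashflows (t years, CF_t, discount factor 1/(1+y/m)^(m*t), PV):
  t = 1.0000: CF_t = 3.600000, DF = 0.979432, PV = 3.525955
  t = 2.0000: CF_t = 3.600000, DF = 0.959287, PV = 3.453433
  t = 3.0000: CF_t = 3.600000, DF = 0.939556, PV = 3.382402
  t = 4.0000: CF_t = 3.600000, DF = 0.920231, PV = 3.312833
  t = 5.0000: CF_t = 3.600000, DF = 0.901304, PV = 3.244694
  t = 6.0000: CF_t = 3.600000, DF = 0.882766, PV = 3.177957
  t = 7.0000: CF_t = 103.600000, DF = 0.864609, PV = 89.573503
Price P = sum_t PV_t = 109.670778


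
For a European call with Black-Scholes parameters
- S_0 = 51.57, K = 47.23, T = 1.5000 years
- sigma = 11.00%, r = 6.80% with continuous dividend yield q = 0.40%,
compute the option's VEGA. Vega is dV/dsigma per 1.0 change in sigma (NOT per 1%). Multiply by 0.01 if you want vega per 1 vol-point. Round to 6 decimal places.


d1 = 1.4324751417; d2 = 1.2977532059
phi(d1) = 0.1429970828; exp(-qT) = 0.9940179641; exp(-rT) = 0.9030295517
Vega = S * exp(-qT) * phi(d1) * sqrt(T) = 51.5700 * 0.9940179641 * 0.1429970828 * 1.2247448714 = 8.977681

Answer: Vega = 8.977681


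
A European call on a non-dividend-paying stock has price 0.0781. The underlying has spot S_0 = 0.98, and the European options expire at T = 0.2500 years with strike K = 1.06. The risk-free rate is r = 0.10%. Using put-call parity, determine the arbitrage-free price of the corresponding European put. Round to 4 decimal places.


Put-call parity: C - P = S_0 * exp(-qT) - K * exp(-rT).
S_0 * exp(-qT) = 0.9800 * 1.00000000 = 0.98000000
K * exp(-rT) = 1.0600 * 0.99975003 = 1.05973503
P = C - S*exp(-qT) + K*exp(-rT)
P = 0.0781 - 0.98000000 + 1.05973503 = 0.1578

Answer: Put price = 0.1578


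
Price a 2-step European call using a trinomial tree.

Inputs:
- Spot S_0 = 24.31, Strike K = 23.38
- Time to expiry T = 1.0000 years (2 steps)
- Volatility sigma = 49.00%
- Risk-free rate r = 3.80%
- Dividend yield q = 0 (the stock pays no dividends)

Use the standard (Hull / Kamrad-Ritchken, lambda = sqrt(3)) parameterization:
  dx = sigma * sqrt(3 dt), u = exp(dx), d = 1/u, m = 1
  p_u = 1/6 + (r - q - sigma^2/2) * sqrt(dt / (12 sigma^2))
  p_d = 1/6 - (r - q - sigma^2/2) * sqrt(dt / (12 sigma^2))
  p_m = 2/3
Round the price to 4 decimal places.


Answer: Price = V(0,0) = 4.9726

Derivation:
dt = T/N = 0.500000; dx = sigma*sqrt(3*dt) = 0.600125
u = exp(dx) = 1.822347; d = 1/u = 0.548743
p_u = 0.132486, p_m = 0.666667, p_d = 0.200847
Discount per step: exp(-r*dt) = 0.981179
Stock lattice S(k, j) with j the centered position index:
  k=0: S(0,+0) = 24.3100
  k=1: S(1,-1) = 13.3399; S(1,+0) = 24.3100; S(1,+1) = 44.3012
  k=2: S(2,-2) = 7.3202; S(2,-1) = 13.3399; S(2,+0) = 24.3100; S(2,+1) = 44.3012; S(2,+2) = 80.7322
Terminal payoffs V(N, j) = max(S_T - K, 0):
  V(2,-2) = 0.000000; V(2,-1) = 0.000000; V(2,+0) = 0.930000; V(2,+1) = 20.921245; V(2,+2) = 57.352221
Backward induction: V(k, j) = exp(-r*dt) * [p_u * V(k+1, j+1) + p_m * V(k+1, j) + p_d * V(k+1, j-1)]
  V(1,-1) = exp(-r*dt) * [p_u*0.930000 + p_m*0.000000 + p_d*0.000000] = 0.120893
  V(1,+0) = exp(-r*dt) * [p_u*20.921245 + p_m*0.930000 + p_d*0.000000] = 3.327943
  V(1,+1) = exp(-r*dt) * [p_u*57.352221 + p_m*20.921245 + p_d*0.930000] = 21.323644
  V(0,+0) = exp(-r*dt) * [p_u*21.323644 + p_m*3.327943 + p_d*0.120893] = 4.972617


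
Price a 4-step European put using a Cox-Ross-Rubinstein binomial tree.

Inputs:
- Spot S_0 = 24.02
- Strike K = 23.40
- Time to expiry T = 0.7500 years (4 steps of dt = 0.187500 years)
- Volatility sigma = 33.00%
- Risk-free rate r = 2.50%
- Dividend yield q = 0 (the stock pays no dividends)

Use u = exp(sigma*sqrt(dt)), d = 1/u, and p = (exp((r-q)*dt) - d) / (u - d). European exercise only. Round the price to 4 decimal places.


Answer: Price = V(0,0) = 2.1160

Derivation:
dt = T/N = 0.187500
u = exp(sigma*sqrt(dt)) = 1.153608; d = 1/u = 0.866846
p = (exp((r-q)*dt) - d) / (u - d) = 0.480722
Discount per step: exp(-r*dt) = 0.995323
Stock lattice S(k, i) with i counting down-moves:
  k=0: S(0,0) = 24.0200
  k=1: S(1,0) = 27.7097; S(1,1) = 20.8216
  k=2: S(2,0) = 31.9661; S(2,1) = 24.0200; S(2,2) = 18.0491
  k=3: S(3,0) = 36.8763; S(3,1) = 27.7097; S(3,2) = 20.8216; S(3,3) = 15.6458
  k=4: S(4,0) = 42.5408; S(4,1) = 31.9661; S(4,2) = 24.0200; S(4,3) = 18.0491; S(4,4) = 13.5625
Terminal payoffs V(N, i) = max(K - S_T, 0):
  V(4,0) = 0.000000; V(4,1) = 0.000000; V(4,2) = 0.000000; V(4,3) = 5.350853; V(4,4) = 9.837481
Backward induction: V(k, i) = exp(-r*dt) * [p * V(k+1, i) + (1-p) * V(k+1, i+1)].
  V(3,0) = exp(-r*dt) * [p*0.000000 + (1-p)*0.000000] = 0.000000
  V(3,1) = exp(-r*dt) * [p*0.000000 + (1-p)*0.000000] = 0.000000
  V(3,2) = exp(-r*dt) * [p*0.000000 + (1-p)*5.350853] = 2.765587
  V(3,3) = exp(-r*dt) * [p*5.350853 + (1-p)*9.837481] = 7.644742
  V(2,0) = exp(-r*dt) * [p*0.000000 + (1-p)*0.000000] = 0.000000
  V(2,1) = exp(-r*dt) * [p*0.000000 + (1-p)*2.765587] = 1.429393
  V(2,2) = exp(-r*dt) * [p*2.765587 + (1-p)*7.644742] = 5.274444
  V(1,0) = exp(-r*dt) * [p*0.000000 + (1-p)*1.429393] = 0.738782
  V(1,1) = exp(-r*dt) * [p*1.429393 + (1-p)*5.274444] = 3.410022
  V(0,0) = exp(-r*dt) * [p*0.738782 + (1-p)*3.410022] = 2.115957


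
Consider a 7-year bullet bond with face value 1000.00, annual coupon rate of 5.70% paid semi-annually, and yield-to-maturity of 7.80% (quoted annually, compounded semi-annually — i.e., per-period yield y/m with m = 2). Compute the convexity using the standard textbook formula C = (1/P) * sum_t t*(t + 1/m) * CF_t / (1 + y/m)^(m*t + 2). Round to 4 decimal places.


Answer: Convexity = 37.5924

Derivation:
Coupon per period c = face * coupon_rate / m = 28.500000
Periods per year m = 2; per-period yield y/m = 0.039000
Number of cashflows N = 14
Cashflows (t years, CF_t, discount factor 1/(1+y/m)^(m*t), PV):
  t = 0.5000: CF_t = 28.500000, DF = 0.962464, PV = 27.430221
  t = 1.0000: CF_t = 28.500000, DF = 0.926337, PV = 26.400598
  t = 1.5000: CF_t = 28.500000, DF = 0.891566, PV = 25.409623
  t = 2.0000: CF_t = 28.500000, DF = 0.858100, PV = 24.455845
  t = 2.5000: CF_t = 28.500000, DF = 0.825890, PV = 23.537868
  t = 3.0000: CF_t = 28.500000, DF = 0.794889, PV = 22.654348
  t = 3.5000: CF_t = 28.500000, DF = 0.765052, PV = 21.803993
  t = 4.0000: CF_t = 28.500000, DF = 0.736335, PV = 20.985556
  t = 4.5000: CF_t = 28.500000, DF = 0.708696, PV = 20.197840
  t = 5.0000: CF_t = 28.500000, DF = 0.682094, PV = 19.439692
  t = 5.5000: CF_t = 28.500000, DF = 0.656491, PV = 18.710002
  t = 6.0000: CF_t = 28.500000, DF = 0.631849, PV = 18.007702
  t = 6.5000: CF_t = 28.500000, DF = 0.608132, PV = 17.331763
  t = 7.0000: CF_t = 1028.500000, DF = 0.585305, PV = 601.986331
Price P = sum_t PV_t = 888.351382
Convexity numerator sum_t t*(t + 1/m) * CF_t / (1+y/m)^(m*t + 2):
  t = 0.5000: term = 12.704811
  t = 1.0000: term = 36.683767
  t = 1.5000: term = 70.613604
  t = 2.0000: term = 113.271742
  t = 2.5000: term = 163.529945
  t = 3.0000: term = 220.348338
  t = 3.5000: term = 282.769763
  t = 4.0000: term = 349.914460
  t = 4.5000: term = 420.975048
  t = 5.0000: term = 495.211798
  t = 5.5000: term = 571.948179
  t = 6.0000: term = 650.566657
  t = 6.5000: term = 730.504748
  t = 7.0000: term = 29276.208976
Convexity = (1/P) * sum = 33395.251836 / 888.351382 = 37.592390


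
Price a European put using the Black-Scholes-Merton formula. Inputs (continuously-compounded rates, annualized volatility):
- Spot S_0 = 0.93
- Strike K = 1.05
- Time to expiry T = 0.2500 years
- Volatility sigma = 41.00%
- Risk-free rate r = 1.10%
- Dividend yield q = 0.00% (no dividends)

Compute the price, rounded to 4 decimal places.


Answer: Price = 0.1523

Derivation:
d1 = (ln(S/K) + (r - q + 0.5*sigma^2) * T) / (sigma * sqrt(T)) = -0.47608955
d2 = d1 - sigma * sqrt(T) = -0.68108955
exp(-rT) = 0.99725378; exp(-qT) = 1.00000000
P = K * exp(-rT) * N(-d2) - S_0 * exp(-qT) * N(-d1)
N(-d1) = 0.68299471; N(-d2) = 0.75209258
P = 1.0500 * 0.99725378 * 0.75209258 - 0.9300 * 1.00000000 * 0.68299471 = 0.1523


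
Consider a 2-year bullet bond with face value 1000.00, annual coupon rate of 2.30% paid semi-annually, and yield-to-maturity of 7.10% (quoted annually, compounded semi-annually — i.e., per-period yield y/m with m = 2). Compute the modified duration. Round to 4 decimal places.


Coupon per period c = face * coupon_rate / m = 11.500000
Periods per year m = 2; per-period yield y/m = 0.035500
Number of cashflows N = 4
Cashflows (t years, CF_t, discount factor 1/(1+y/m)^(m*t), PV):
  t = 0.5000: CF_t = 11.500000, DF = 0.965717, PV = 11.105746
  t = 1.0000: CF_t = 11.500000, DF = 0.932609, PV = 10.725008
  t = 1.5000: CF_t = 11.500000, DF = 0.900637, PV = 10.357323
  t = 2.0000: CF_t = 1011.500000, DF = 0.869760, PV = 879.762557
Price P = sum_t PV_t = 911.950634
First compute Macaulay numerator sum_t t * PV_t:
  t * PV_t at t = 0.5000: 5.552873
  t * PV_t at t = 1.0000: 10.725008
  t * PV_t at t = 1.5000: 15.535985
  t * PV_t at t = 2.0000: 1759.525114
Macaulay duration D = 1791.338980 / 911.950634 = 1.964294
Modified duration = D / (1 + y/m) = 1.964294 / (1 + 0.035500) = 1.896952

Answer: Modified duration = 1.8970


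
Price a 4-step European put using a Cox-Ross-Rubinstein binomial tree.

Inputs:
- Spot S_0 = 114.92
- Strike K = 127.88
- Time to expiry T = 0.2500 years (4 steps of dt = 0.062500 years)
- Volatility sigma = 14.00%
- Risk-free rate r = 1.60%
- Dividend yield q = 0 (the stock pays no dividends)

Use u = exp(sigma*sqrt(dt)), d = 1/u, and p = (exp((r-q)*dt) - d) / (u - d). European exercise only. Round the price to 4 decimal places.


Answer: Price = V(0,0) = 12.7299

Derivation:
dt = T/N = 0.062500
u = exp(sigma*sqrt(dt)) = 1.035620; d = 1/u = 0.965605
p = (exp((r-q)*dt) - d) / (u - d) = 0.505541
Discount per step: exp(-r*dt) = 0.999000
Stock lattice S(k, i) with i counting down-moves:
  k=0: S(0,0) = 114.9200
  k=1: S(1,0) = 119.0134; S(1,1) = 110.9674
  k=2: S(2,0) = 123.2526; S(2,1) = 114.9200; S(2,2) = 107.1507
  k=3: S(3,0) = 127.6429; S(3,1) = 119.0134; S(3,2) = 110.9674; S(3,3) = 103.4653
  k=4: S(4,0) = 132.1895; S(4,1) = 123.2526; S(4,2) = 114.9200; S(4,3) = 107.1507; S(4,4) = 99.9066
Terminal payoffs V(N, i) = max(K - S_T, 0):
  V(4,0) = 0.000000; V(4,1) = 4.627360; V(4,2) = 12.960000; V(4,3) = 20.729302; V(4,4) = 27.973352
Backward induction: V(k, i) = exp(-r*dt) * [p * V(k+1, i) + (1-p) * V(k+1, i+1)].
  V(3,0) = exp(-r*dt) * [p*0.000000 + (1-p)*4.627360] = 2.285754
  V(3,1) = exp(-r*dt) * [p*4.627360 + (1-p)*12.960000] = 8.738767
  V(3,2) = exp(-r*dt) * [p*12.960000 + (1-p)*20.729302] = 16.784809
  V(3,3) = exp(-r*dt) * [p*20.729302 + (1-p)*27.973352] = 24.286890
  V(2,0) = exp(-r*dt) * [p*2.285754 + (1-p)*8.738767] = 5.471031
  V(2,1) = exp(-r*dt) * [p*8.738767 + (1-p)*16.784809] = 12.704496
  V(2,2) = exp(-r*dt) * [p*16.784809 + (1-p)*24.286890] = 20.473798
  V(1,0) = exp(-r*dt) * [p*5.471031 + (1-p)*12.704496] = 9.038641
  V(1,1) = exp(-r*dt) * [p*12.704496 + (1-p)*20.473798] = 16.529560
  V(0,0) = exp(-r*dt) * [p*9.038641 + (1-p)*16.529560] = 12.729859


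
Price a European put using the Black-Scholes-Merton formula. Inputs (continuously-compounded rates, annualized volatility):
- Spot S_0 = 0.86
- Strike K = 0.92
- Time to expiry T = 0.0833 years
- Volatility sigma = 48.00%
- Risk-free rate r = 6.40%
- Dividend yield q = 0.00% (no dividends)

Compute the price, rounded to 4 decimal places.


d1 = (ln(S/K) + (r - q + 0.5*sigma^2) * T) / (sigma * sqrt(T)) = -0.37906240
d2 = d1 - sigma * sqrt(T) = -0.51759875
exp(-rT) = 0.99468299; exp(-qT) = 1.00000000
P = K * exp(-rT) * N(-d2) - S_0 * exp(-qT) * N(-d1)
N(-d1) = 0.64767924; N(-d2) = 0.69763087
P = 0.9200 * 0.99468299 * 0.69763087 - 0.8600 * 1.00000000 * 0.64767924 = 0.0814

Answer: Price = 0.0814


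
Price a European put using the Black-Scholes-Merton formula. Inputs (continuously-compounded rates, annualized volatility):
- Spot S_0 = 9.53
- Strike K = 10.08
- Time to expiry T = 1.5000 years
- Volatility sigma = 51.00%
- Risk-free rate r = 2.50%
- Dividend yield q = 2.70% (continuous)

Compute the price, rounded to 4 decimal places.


Answer: Price = 2.6009

Derivation:
d1 = (ln(S/K) + (r - q + 0.5*sigma^2) * T) / (sigma * sqrt(T)) = 0.21767872
d2 = d1 - sigma * sqrt(T) = -0.40694117
exp(-rT) = 0.96319442; exp(-qT) = 0.96030916
P = K * exp(-rT) * N(-d2) - S_0 * exp(-qT) * N(-d1)
N(-d1) = 0.41383972; N(-d2) = 0.65797440
P = 10.0800 * 0.96319442 * 0.65797440 - 9.5300 * 0.96030916 * 0.41383972 = 2.6009


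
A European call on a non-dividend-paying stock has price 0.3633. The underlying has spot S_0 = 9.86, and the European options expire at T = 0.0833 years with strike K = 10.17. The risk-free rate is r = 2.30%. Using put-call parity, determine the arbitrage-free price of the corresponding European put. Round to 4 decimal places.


Put-call parity: C - P = S_0 * exp(-qT) - K * exp(-rT).
S_0 * exp(-qT) = 9.8600 * 1.00000000 = 9.86000000
K * exp(-rT) = 10.1700 * 0.99808593 = 10.15053395
P = C - S*exp(-qT) + K*exp(-rT)
P = 0.3633 - 9.86000000 + 10.15053395 = 0.6538

Answer: Put price = 0.6538


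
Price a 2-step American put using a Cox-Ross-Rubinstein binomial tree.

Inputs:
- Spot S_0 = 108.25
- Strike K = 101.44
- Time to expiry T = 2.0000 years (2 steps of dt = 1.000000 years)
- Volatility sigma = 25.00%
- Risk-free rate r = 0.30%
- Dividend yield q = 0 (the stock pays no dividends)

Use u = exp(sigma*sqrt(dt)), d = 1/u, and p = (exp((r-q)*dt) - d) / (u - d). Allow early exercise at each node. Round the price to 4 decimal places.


dt = T/N = 1.000000
u = exp(sigma*sqrt(dt)) = 1.284025; d = 1/u = 0.778801
p = (exp((r-q)*dt) - d) / (u - d) = 0.443770
Discount per step: exp(-r*dt) = 0.997004
Stock lattice S(k, i) with i counting down-moves:
  k=0: S(0,0) = 108.2500
  k=1: S(1,0) = 138.9958; S(1,1) = 84.3052
  k=2: S(2,0) = 178.4741; S(2,1) = 108.2500; S(2,2) = 65.6569
Terminal payoffs V(N, i) = max(K - S_T, 0):
  V(2,0) = 0.000000; V(2,1) = 0.000000; V(2,2) = 35.783056
Backward induction: V(k, i) = exp(-r*dt) * [p * V(k+1, i) + (1-p) * V(k+1, i+1)]; then take max(V_cont, immediate exercise) for American.
  V(1,0) = exp(-r*dt) * [p*0.000000 + (1-p)*0.000000] = 0.000000; exercise = 0.000000; V(1,0) = max -> 0.000000
  V(1,1) = exp(-r*dt) * [p*0.000000 + (1-p)*35.783056] = 19.843975; exercise = 17.134815; V(1,1) = max -> 19.843975
  V(0,0) = exp(-r*dt) * [p*0.000000 + (1-p)*19.843975] = 11.004743; exercise = 0.000000; V(0,0) = max -> 11.004743

Answer: Price = V(0,0) = 11.0047


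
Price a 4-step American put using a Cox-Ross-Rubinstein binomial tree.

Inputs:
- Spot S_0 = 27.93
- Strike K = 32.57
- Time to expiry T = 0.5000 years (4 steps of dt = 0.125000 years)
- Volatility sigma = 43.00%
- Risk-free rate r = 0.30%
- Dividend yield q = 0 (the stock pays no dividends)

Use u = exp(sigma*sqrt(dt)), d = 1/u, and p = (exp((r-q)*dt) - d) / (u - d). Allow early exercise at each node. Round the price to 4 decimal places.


Answer: Price = V(0,0) = 6.5899

Derivation:
dt = T/N = 0.125000
u = exp(sigma*sqrt(dt)) = 1.164193; d = 1/u = 0.858964
p = (exp((r-q)*dt) - d) / (u - d) = 0.463295
Discount per step: exp(-r*dt) = 0.999625
Stock lattice S(k, i) with i counting down-moves:
  k=0: S(0,0) = 27.9300
  k=1: S(1,0) = 32.5159; S(1,1) = 23.9909
  k=2: S(2,0) = 37.8548; S(2,1) = 27.9300; S(2,2) = 20.6073
  k=3: S(3,0) = 44.0703; S(3,1) = 32.5159; S(3,2) = 23.9909; S(3,3) = 17.7009
  k=4: S(4,0) = 51.3063; S(4,1) = 37.8548; S(4,2) = 27.9300; S(4,3) = 20.6073; S(4,4) = 15.2045
Terminal payoffs V(N, i) = max(K - S_T, 0):
  V(4,0) = 0.000000; V(4,1) = 0.000000; V(4,2) = 4.640000; V(4,3) = 11.962698; V(4,4) = 17.365529
Backward induction: V(k, i) = exp(-r*dt) * [p * V(k+1, i) + (1-p) * V(k+1, i+1)]; then take max(V_cont, immediate exercise) for American.
  V(3,0) = exp(-r*dt) * [p*0.000000 + (1-p)*0.000000] = 0.000000; exercise = 0.000000; V(3,0) = max -> 0.000000
  V(3,1) = exp(-r*dt) * [p*0.000000 + (1-p)*4.640000] = 2.489378; exercise = 0.054096; V(3,1) = max -> 2.489378
  V(3,2) = exp(-r*dt) * [p*4.640000 + (1-p)*11.962698] = 8.566917; exercise = 8.579128; V(3,2) = max -> 8.579128
  V(3,3) = exp(-r*dt) * [p*11.962698 + (1-p)*17.365529] = 14.856853; exercise = 14.869064; V(3,3) = max -> 14.869064
  V(2,0) = exp(-r*dt) * [p*0.000000 + (1-p)*2.489378] = 1.335561; exercise = 0.000000; V(2,0) = max -> 1.335561
  V(2,1) = exp(-r*dt) * [p*2.489378 + (1-p)*8.579128] = 5.755619; exercise = 4.640000; V(2,1) = max -> 5.755619
  V(2,2) = exp(-r*dt) * [p*8.579128 + (1-p)*14.869064] = 11.950487; exercise = 11.962698; V(2,2) = max -> 11.962698
  V(1,0) = exp(-r*dt) * [p*1.335561 + (1-p)*5.755619] = 3.706439; exercise = 0.054096; V(1,0) = max -> 3.706439
  V(1,1) = exp(-r*dt) * [p*5.755619 + (1-p)*11.962698] = 9.083584; exercise = 8.579128; V(1,1) = max -> 9.083584
  V(0,0) = exp(-r*dt) * [p*3.706439 + (1-p)*9.083584] = 6.589908; exercise = 4.640000; V(0,0) = max -> 6.589908


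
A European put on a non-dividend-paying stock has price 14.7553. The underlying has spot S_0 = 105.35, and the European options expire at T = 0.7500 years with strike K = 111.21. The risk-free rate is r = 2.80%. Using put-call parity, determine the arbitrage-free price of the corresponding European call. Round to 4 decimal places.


Put-call parity: C - P = S_0 * exp(-qT) - K * exp(-rT).
S_0 * exp(-qT) = 105.3500 * 1.00000000 = 105.35000000
K * exp(-rT) = 111.2100 * 0.97921896 = 108.89894105
C = P + S*exp(-qT) - K*exp(-rT)
C = 14.7553 + 105.35000000 - 108.89894105 = 11.2064

Answer: Call price = 11.2064


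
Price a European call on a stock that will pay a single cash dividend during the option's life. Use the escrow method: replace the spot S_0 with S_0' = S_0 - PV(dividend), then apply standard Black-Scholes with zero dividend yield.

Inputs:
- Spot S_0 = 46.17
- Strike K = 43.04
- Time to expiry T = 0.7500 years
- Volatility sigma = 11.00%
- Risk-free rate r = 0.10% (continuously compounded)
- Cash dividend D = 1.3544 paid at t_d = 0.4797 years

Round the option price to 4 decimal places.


Answer: Price = 2.7259

Derivation:
PV(D) = D * exp(-r * t_d) = 1.3544 * 0.99952042 = 1.35375045
S_0' = S_0 - PV(D) = 46.1700 - 1.35375045 = 44.81624955
d1 = (ln(S_0'/K) + (r + sigma^2/2)*T) / (sigma*sqrt(T)) = 0.48002341
d2 = d1 - sigma*sqrt(T) = 0.38476061
exp(-rT) = 0.99925028
N(d1) = 0.68439462; N(d2) = 0.64979261
C = S_0' * N(d1) - K * exp(-rT) * N(d2) = 44.81624955 * 0.68439462 - 43.0400 * 0.99925028 * 0.64979261 = 2.7259


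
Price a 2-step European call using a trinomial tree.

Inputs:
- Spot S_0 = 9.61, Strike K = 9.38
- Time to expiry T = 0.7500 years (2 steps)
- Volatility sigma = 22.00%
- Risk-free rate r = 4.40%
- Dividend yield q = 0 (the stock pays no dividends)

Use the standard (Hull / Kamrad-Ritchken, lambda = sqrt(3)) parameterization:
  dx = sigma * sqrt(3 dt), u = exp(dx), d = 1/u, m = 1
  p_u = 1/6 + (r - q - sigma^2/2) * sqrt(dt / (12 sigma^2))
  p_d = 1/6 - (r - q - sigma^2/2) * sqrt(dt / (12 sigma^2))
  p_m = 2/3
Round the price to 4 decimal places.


dt = T/N = 0.375000; dx = sigma*sqrt(3*dt) = 0.233345
u = exp(dx) = 1.262817; d = 1/u = 0.791880
p_u = 0.182577, p_m = 0.666667, p_d = 0.150757
Discount per step: exp(-r*dt) = 0.983635
Stock lattice S(k, j) with j the centered position index:
  k=0: S(0,+0) = 9.6100
  k=1: S(1,-1) = 7.6100; S(1,+0) = 9.6100; S(1,+1) = 12.1357
  k=2: S(2,-2) = 6.0262; S(2,-1) = 7.6100; S(2,+0) = 9.6100; S(2,+1) = 12.1357; S(2,+2) = 15.3251
Terminal payoffs V(N, j) = max(S_T - K, 0):
  V(2,-2) = 0.000000; V(2,-1) = 0.000000; V(2,+0) = 0.230000; V(2,+1) = 2.755675; V(2,+2) = 5.945141
Backward induction: V(k, j) = exp(-r*dt) * [p_u * V(k+1, j+1) + p_m * V(k+1, j) + p_d * V(k+1, j-1)]
  V(1,-1) = exp(-r*dt) * [p_u*0.230000 + p_m*0.000000 + p_d*0.000000] = 0.041305
  V(1,+0) = exp(-r*dt) * [p_u*2.755675 + p_m*0.230000 + p_d*0.000000] = 0.645712
  V(1,+1) = exp(-r*dt) * [p_u*5.945141 + p_m*2.755675 + p_d*0.230000] = 2.908840
  V(0,+0) = exp(-r*dt) * [p_u*2.908840 + p_m*0.645712 + p_d*0.041305] = 0.951951

Answer: Price = V(0,0) = 0.9520


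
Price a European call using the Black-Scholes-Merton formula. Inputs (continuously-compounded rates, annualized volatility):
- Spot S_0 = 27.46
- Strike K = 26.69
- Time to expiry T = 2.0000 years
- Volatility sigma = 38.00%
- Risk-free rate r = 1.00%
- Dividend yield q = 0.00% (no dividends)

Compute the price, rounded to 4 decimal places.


d1 = (ln(S/K) + (r - q + 0.5*sigma^2) * T) / (sigma * sqrt(T)) = 0.35884076
d2 = d1 - sigma * sqrt(T) = -0.17856040
exp(-rT) = 0.98019867; exp(-qT) = 1.00000000
C = S_0 * exp(-qT) * N(d1) - K * exp(-rT) * N(d2)
N(d1) = 0.64014289; N(d2) = 0.42914145
C = 27.4600 * 1.00000000 * 0.64014289 - 26.6900 * 0.98019867 * 0.42914145 = 6.3513

Answer: Price = 6.3513


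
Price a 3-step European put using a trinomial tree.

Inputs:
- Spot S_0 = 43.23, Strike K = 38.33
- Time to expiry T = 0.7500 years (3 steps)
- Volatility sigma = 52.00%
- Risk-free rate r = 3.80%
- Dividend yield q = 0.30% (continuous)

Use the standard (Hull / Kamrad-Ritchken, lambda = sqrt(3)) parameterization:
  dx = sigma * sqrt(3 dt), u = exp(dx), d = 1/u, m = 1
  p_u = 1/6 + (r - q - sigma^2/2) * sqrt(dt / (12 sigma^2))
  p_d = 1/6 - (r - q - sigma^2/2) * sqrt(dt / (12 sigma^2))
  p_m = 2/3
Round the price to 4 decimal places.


dt = T/N = 0.250000; dx = sigma*sqrt(3*dt) = 0.450333
u = exp(dx) = 1.568835; d = 1/u = 0.637416
p_u = 0.138854, p_m = 0.666667, p_d = 0.194479
Discount per step: exp(-r*dt) = 0.990545
Stock lattice S(k, j) with j the centered position index:
  k=0: S(0,+0) = 43.2300
  k=1: S(1,-1) = 27.5555; S(1,+0) = 43.2300; S(1,+1) = 67.8207
  k=2: S(2,-2) = 17.5643; S(2,-1) = 27.5555; S(2,+0) = 43.2300; S(2,+1) = 67.8207; S(2,+2) = 106.3995
  k=3: S(3,-3) = 11.1958; S(3,-2) = 17.5643; S(3,-1) = 27.5555; S(3,+0) = 43.2300; S(3,+1) = 67.8207; S(3,+2) = 106.3995; S(3,+3) = 166.9233
Terminal payoffs V(N, j) = max(K - S_T, 0):
  V(3,-3) = 27.134241; V(3,-2) = 20.765703; V(3,-1) = 10.774518; V(3,+0) = 0.000000; V(3,+1) = 0.000000; V(3,+2) = 0.000000; V(3,+3) = 0.000000
Backward induction: V(k, j) = exp(-r*dt) * [p_u * V(k+1, j+1) + p_m * V(k+1, j) + p_d * V(k+1, j-1)]
  V(2,-2) = exp(-r*dt) * [p_u*10.774518 + p_m*20.765703 + p_d*27.134241] = 20.422004
  V(2,-1) = exp(-r*dt) * [p_u*0.000000 + p_m*10.774518 + p_d*20.765703] = 11.115414
  V(2,+0) = exp(-r*dt) * [p_u*0.000000 + p_m*0.000000 + p_d*10.774518] = 2.075610
  V(2,+1) = exp(-r*dt) * [p_u*0.000000 + p_m*0.000000 + p_d*0.000000] = 0.000000
  V(2,+2) = exp(-r*dt) * [p_u*0.000000 + p_m*0.000000 + p_d*0.000000] = 0.000000
  V(1,-1) = exp(-r*dt) * [p_u*2.075610 + p_m*11.115414 + p_d*20.422004] = 11.559800
  V(1,+0) = exp(-r*dt) * [p_u*0.000000 + p_m*2.075610 + p_d*11.115414] = 3.511937
  V(1,+1) = exp(-r*dt) * [p_u*0.000000 + p_m*0.000000 + p_d*2.075610] = 0.399847
  V(0,+0) = exp(-r*dt) * [p_u*0.399847 + p_m*3.511937 + p_d*11.559800] = 4.601036

Answer: Price = V(0,0) = 4.6010


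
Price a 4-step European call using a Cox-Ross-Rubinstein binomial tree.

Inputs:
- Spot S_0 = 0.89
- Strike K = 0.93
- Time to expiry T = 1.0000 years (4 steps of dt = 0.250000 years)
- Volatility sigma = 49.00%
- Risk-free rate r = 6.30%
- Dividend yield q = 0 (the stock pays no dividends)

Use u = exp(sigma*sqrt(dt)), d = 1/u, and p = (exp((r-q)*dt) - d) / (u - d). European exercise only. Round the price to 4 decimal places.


Answer: Price = V(0,0) = 0.1753

Derivation:
dt = T/N = 0.250000
u = exp(sigma*sqrt(dt)) = 1.277621; d = 1/u = 0.782705
p = (exp((r-q)*dt) - d) / (u - d) = 0.471130
Discount per step: exp(-r*dt) = 0.984373
Stock lattice S(k, i) with i counting down-moves:
  k=0: S(0,0) = 0.8900
  k=1: S(1,0) = 1.1371; S(1,1) = 0.6966
  k=2: S(2,0) = 1.4528; S(2,1) = 0.8900; S(2,2) = 0.5452
  k=3: S(3,0) = 1.8561; S(3,1) = 1.1371; S(3,2) = 0.6966; S(3,3) = 0.4268
  k=4: S(4,0) = 2.3714; S(4,1) = 1.4528; S(4,2) = 0.8900; S(4,3) = 0.5452; S(4,4) = 0.3340
Terminal payoffs V(N, i) = max(S_T - K, 0):
  V(4,0) = 1.441366; V(4,1) = 0.522761; V(4,2) = 0.000000; V(4,3) = 0.000000; V(4,4) = 0.000000
Backward induction: V(k, i) = exp(-r*dt) * [p * V(k+1, i) + (1-p) * V(k+1, i+1)].
  V(3,0) = exp(-r*dt) * [p*1.441366 + (1-p)*0.522761] = 0.940612
  V(3,1) = exp(-r*dt) * [p*0.522761 + (1-p)*0.000000] = 0.242440
  V(3,2) = exp(-r*dt) * [p*0.000000 + (1-p)*0.000000] = 0.000000
  V(3,3) = exp(-r*dt) * [p*0.000000 + (1-p)*0.000000] = 0.000000
  V(2,0) = exp(-r*dt) * [p*0.940612 + (1-p)*0.242440] = 0.562441
  V(2,1) = exp(-r*dt) * [p*0.242440 + (1-p)*0.000000] = 0.112436
  V(2,2) = exp(-r*dt) * [p*0.000000 + (1-p)*0.000000] = 0.000000
  V(1,0) = exp(-r*dt) * [p*0.562441 + (1-p)*0.112436] = 0.319377
  V(1,1) = exp(-r*dt) * [p*0.112436 + (1-p)*0.000000] = 0.052144
  V(0,0) = exp(-r*dt) * [p*0.319377 + (1-p)*0.052144] = 0.175263


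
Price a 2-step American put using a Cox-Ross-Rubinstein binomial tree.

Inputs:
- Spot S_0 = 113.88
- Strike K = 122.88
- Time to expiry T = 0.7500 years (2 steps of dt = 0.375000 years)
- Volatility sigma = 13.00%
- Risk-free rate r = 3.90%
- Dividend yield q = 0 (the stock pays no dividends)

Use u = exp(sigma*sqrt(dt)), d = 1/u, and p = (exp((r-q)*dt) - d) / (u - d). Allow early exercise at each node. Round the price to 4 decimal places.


Answer: Price = V(0,0) = 9.6014

Derivation:
dt = T/N = 0.375000
u = exp(sigma*sqrt(dt)) = 1.082863; d = 1/u = 0.923478
p = (exp((r-q)*dt) - d) / (u - d) = 0.572542
Discount per step: exp(-r*dt) = 0.985481
Stock lattice S(k, i) with i counting down-moves:
  k=0: S(0,0) = 113.8800
  k=1: S(1,0) = 123.3164; S(1,1) = 105.1657
  k=2: S(2,0) = 133.5348; S(2,1) = 113.8800; S(2,2) = 97.1182
Terminal payoffs V(N, i) = max(K - S_T, 0):
  V(2,0) = 0.000000; V(2,1) = 9.000000; V(2,2) = 25.761835
Backward induction: V(k, i) = exp(-r*dt) * [p * V(k+1, i) + (1-p) * V(k+1, i+1)]; then take max(V_cont, immediate exercise) for American.
  V(1,0) = exp(-r*dt) * [p*0.000000 + (1-p)*9.000000] = 3.791271; exercise = 0.000000; V(1,0) = max -> 3.791271
  V(1,1) = exp(-r*dt) * [p*9.000000 + (1-p)*25.761835] = 15.930295; exercise = 17.714337; V(1,1) = max -> 17.714337
  V(0,0) = exp(-r*dt) * [p*3.791271 + (1-p)*17.714337] = 9.601351; exercise = 9.000000; V(0,0) = max -> 9.601351


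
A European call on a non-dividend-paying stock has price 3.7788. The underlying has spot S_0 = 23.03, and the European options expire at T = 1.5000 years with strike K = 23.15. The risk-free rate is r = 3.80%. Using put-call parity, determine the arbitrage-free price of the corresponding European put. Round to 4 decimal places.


Put-call parity: C - P = S_0 * exp(-qT) - K * exp(-rT).
S_0 * exp(-qT) = 23.0300 * 1.00000000 = 23.03000000
K * exp(-rT) = 23.1500 * 0.94459407 = 21.86735271
P = C - S*exp(-qT) + K*exp(-rT)
P = 3.7788 - 23.03000000 + 21.86735271 = 2.6162

Answer: Put price = 2.6162


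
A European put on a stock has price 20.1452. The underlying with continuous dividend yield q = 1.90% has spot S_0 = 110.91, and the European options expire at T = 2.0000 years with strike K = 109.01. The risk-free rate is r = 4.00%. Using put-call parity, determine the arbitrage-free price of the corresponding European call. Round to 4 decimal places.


Put-call parity: C - P = S_0 * exp(-qT) - K * exp(-rT).
S_0 * exp(-qT) = 110.9100 * 0.96271294 = 106.77449227
K * exp(-rT) = 109.0100 * 0.92311635 = 100.62891292
C = P + S*exp(-qT) - K*exp(-rT)
C = 20.1452 + 106.77449227 - 100.62891292 = 26.2908

Answer: Call price = 26.2908


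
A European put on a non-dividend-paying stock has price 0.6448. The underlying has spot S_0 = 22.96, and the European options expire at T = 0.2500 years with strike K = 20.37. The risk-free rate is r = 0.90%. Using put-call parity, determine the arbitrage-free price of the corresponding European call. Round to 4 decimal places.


Put-call parity: C - P = S_0 * exp(-qT) - K * exp(-rT).
S_0 * exp(-qT) = 22.9600 * 1.00000000 = 22.96000000
K * exp(-rT) = 20.3700 * 0.99775253 = 20.32421902
C = P + S*exp(-qT) - K*exp(-rT)
C = 0.6448 + 22.96000000 - 20.32421902 = 3.2806

Answer: Call price = 3.2806


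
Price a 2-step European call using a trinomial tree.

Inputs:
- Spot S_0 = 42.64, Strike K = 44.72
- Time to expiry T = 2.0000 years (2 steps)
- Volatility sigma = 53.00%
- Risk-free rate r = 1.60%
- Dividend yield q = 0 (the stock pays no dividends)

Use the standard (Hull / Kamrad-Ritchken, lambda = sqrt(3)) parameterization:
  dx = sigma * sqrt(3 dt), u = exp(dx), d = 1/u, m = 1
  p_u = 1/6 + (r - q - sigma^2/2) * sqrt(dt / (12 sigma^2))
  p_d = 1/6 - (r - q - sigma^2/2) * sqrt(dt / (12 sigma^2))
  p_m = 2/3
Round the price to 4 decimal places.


Answer: Price = V(0,0) = 10.0334

Derivation:
dt = T/N = 1.000000; dx = sigma*sqrt(3*dt) = 0.917987
u = exp(dx) = 2.504244; d = 1/u = 0.399322
p_u = 0.098882, p_m = 0.666667, p_d = 0.234451
Discount per step: exp(-r*dt) = 0.984127
Stock lattice S(k, j) with j the centered position index:
  k=0: S(0,+0) = 42.6400
  k=1: S(1,-1) = 17.0271; S(1,+0) = 42.6400; S(1,+1) = 106.7810
  k=2: S(2,-2) = 6.7993; S(2,-1) = 17.0271; S(2,+0) = 42.6400; S(2,+1) = 106.7810; S(2,+2) = 267.4056
Terminal payoffs V(N, j) = max(S_T - K, 0):
  V(2,-2) = 0.000000; V(2,-1) = 0.000000; V(2,+0) = 0.000000; V(2,+1) = 62.060968; V(2,+2) = 222.685608
Backward induction: V(k, j) = exp(-r*dt) * [p_u * V(k+1, j+1) + p_m * V(k+1, j) + p_d * V(k+1, j-1)]
  V(1,-1) = exp(-r*dt) * [p_u*0.000000 + p_m*0.000000 + p_d*0.000000] = 0.000000
  V(1,+0) = exp(-r*dt) * [p_u*62.060968 + p_m*0.000000 + p_d*0.000000] = 6.039336
  V(1,+1) = exp(-r*dt) * [p_u*222.685608 + p_m*62.060968 + p_d*0.000000] = 62.387455
  V(0,+0) = exp(-r*dt) * [p_u*62.387455 + p_m*6.039336 + p_d*0.000000] = 10.033424


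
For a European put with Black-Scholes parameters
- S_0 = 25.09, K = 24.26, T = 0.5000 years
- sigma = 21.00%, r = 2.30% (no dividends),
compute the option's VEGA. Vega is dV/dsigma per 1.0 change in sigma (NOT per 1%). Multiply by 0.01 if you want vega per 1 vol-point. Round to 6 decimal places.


Answer: Vega = 6.589156

Derivation:
d1 = 0.3782378611; d2 = 0.2297454371
phi(d1) = 0.3714019153; exp(-qT) = 1.0000000000; exp(-rT) = 0.9885658722
Vega = S * exp(-qT) * phi(d1) * sqrt(T) = 25.0900 * 1.0000000000 * 0.3714019153 * 0.7071067812 = 6.589156


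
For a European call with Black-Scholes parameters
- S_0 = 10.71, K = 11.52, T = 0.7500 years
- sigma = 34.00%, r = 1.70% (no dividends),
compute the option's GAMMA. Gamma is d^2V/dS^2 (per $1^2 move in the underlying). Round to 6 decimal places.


Answer: Gamma = 0.126300

Derivation:
d1 = -0.0570787862; d2 = -0.3515274235
phi(d1) = 0.3982929349; exp(-qT) = 1.0000000000; exp(-rT) = 0.9873309369
Gamma = exp(-qT) * phi(d1) / (S * sigma * sqrt(T)) = 1.0000000000 * 0.3982929349 / (10.7100 * 0.3400 * 0.8660254038) = 0.126300


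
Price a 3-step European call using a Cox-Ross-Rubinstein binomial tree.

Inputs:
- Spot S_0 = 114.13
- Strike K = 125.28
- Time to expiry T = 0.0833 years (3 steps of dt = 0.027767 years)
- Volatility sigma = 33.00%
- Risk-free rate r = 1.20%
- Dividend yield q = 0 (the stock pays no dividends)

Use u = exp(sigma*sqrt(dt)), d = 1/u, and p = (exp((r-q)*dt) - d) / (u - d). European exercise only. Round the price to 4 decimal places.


Answer: Price = V(0,0) = 1.0906

Derivation:
dt = T/N = 0.027767
u = exp(sigma*sqrt(dt)) = 1.056529; d = 1/u = 0.946496
p = (exp((r-q)*dt) - d) / (u - d) = 0.489285
Discount per step: exp(-r*dt) = 0.999667
Stock lattice S(k, i) with i counting down-moves:
  k=0: S(0,0) = 114.1300
  k=1: S(1,0) = 120.5817; S(1,1) = 108.0235
  k=2: S(2,0) = 127.3980; S(2,1) = 114.1300; S(2,2) = 102.2438
  k=3: S(3,0) = 134.5997; S(3,1) = 120.5817; S(3,2) = 108.0235; S(3,3) = 96.7733
Terminal payoffs V(N, i) = max(S_T - K, 0):
  V(3,0) = 9.319694; V(3,1) = 0.000000; V(3,2) = 0.000000; V(3,3) = 0.000000
Backward induction: V(k, i) = exp(-r*dt) * [p * V(k+1, i) + (1-p) * V(k+1, i+1)].
  V(2,0) = exp(-r*dt) * [p*9.319694 + (1-p)*0.000000] = 4.558466
  V(2,1) = exp(-r*dt) * [p*0.000000 + (1-p)*0.000000] = 0.000000
  V(2,2) = exp(-r*dt) * [p*0.000000 + (1-p)*0.000000] = 0.000000
  V(1,0) = exp(-r*dt) * [p*4.558466 + (1-p)*0.000000] = 2.229646
  V(1,1) = exp(-r*dt) * [p*0.000000 + (1-p)*0.000000] = 0.000000
  V(0,0) = exp(-r*dt) * [p*2.229646 + (1-p)*0.000000] = 1.090569


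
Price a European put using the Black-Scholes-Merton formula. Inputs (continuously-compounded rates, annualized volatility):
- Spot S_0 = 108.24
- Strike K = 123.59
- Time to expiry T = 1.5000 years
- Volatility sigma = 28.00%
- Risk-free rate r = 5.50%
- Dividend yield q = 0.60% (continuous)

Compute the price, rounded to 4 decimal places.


Answer: Price = 18.5358

Derivation:
d1 = (ln(S/K) + (r - q + 0.5*sigma^2) * T) / (sigma * sqrt(T)) = -0.00092921
d2 = d1 - sigma * sqrt(T) = -0.34385777
exp(-rT) = 0.92081144; exp(-qT) = 0.99104038
P = K * exp(-rT) * N(-d2) - S_0 * exp(-qT) * N(-d1)
N(-d1) = 0.50037070; N(-d2) = 0.63452337
P = 123.5900 * 0.92081144 * 0.63452337 - 108.2400 * 0.99104038 * 0.50037070 = 18.5358


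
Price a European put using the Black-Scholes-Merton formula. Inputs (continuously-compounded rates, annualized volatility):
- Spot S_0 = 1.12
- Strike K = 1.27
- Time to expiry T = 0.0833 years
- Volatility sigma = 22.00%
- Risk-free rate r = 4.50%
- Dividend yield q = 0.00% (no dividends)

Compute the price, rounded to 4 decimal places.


d1 = (ln(S/K) + (r - q + 0.5*sigma^2) * T) / (sigma * sqrt(T)) = -1.88868878
d2 = d1 - sigma * sqrt(T) = -1.95218460
exp(-rT) = 0.99625852; exp(-qT) = 1.00000000
P = K * exp(-rT) * N(-d2) - S_0 * exp(-qT) * N(-d1)
N(-d1) = 0.97053323; N(-d2) = 0.97454185
P = 1.2700 * 0.99625852 * 0.97454185 - 1.1200 * 1.00000000 * 0.97053323 = 0.1460

Answer: Price = 0.1460


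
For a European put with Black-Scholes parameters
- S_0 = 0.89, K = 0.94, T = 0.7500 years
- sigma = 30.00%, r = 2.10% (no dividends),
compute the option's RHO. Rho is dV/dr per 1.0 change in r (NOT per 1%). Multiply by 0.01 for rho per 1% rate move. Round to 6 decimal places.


Answer: Rho = -0.423421

Derivation:
d1 = -0.0198547391; d2 = -0.2796623603
phi(d1) = 0.3988636545; exp(-qT) = 1.0000000000; exp(-rT) = 0.9843733826
N(-d2) = 0.6101317207
Rho = -K*T*exp(-rT)*N(-d2) = -0.9400 * 0.7500 * 0.9843733826 * 0.6101317207 = -0.423421


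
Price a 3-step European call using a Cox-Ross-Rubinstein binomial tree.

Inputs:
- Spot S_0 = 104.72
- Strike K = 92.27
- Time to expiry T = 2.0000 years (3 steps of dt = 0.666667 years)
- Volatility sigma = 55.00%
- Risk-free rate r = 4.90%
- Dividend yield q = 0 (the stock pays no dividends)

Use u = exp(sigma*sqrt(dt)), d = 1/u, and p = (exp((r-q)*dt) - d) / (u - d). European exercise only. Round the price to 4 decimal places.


Answer: Price = V(0,0) = 41.9730

Derivation:
dt = T/N = 0.666667
u = exp(sigma*sqrt(dt)) = 1.566859; d = 1/u = 0.638219
p = (exp((r-q)*dt) - d) / (u - d) = 0.425339
Discount per step: exp(-r*dt) = 0.967861
Stock lattice S(k, i) with i counting down-moves:
  k=0: S(0,0) = 104.7200
  k=1: S(1,0) = 164.0815; S(1,1) = 66.8343
  k=2: S(2,0) = 257.0926; S(2,1) = 104.7200; S(2,2) = 42.6550
  k=3: S(3,0) = 402.8279; S(3,1) = 164.0815; S(3,2) = 66.8343; S(3,3) = 27.2232
Terminal payoffs V(N, i) = max(S_T - K, 0):
  V(3,0) = 310.557923; V(3,1) = 71.811498; V(3,2) = 0.000000; V(3,3) = 0.000000
Backward induction: V(k, i) = exp(-r*dt) * [p * V(k+1, i) + (1-p) * V(k+1, i+1)].
  V(2,0) = exp(-r*dt) * [p*310.557923 + (1-p)*71.811498] = 167.788061
  V(2,1) = exp(-r*dt) * [p*71.811498 + (1-p)*0.000000] = 29.562568
  V(2,2) = exp(-r*dt) * [p*0.000000 + (1-p)*0.000000] = 0.000000
  V(1,0) = exp(-r*dt) * [p*167.788061 + (1-p)*29.562568] = 85.515612
  V(1,1) = exp(-r*dt) * [p*29.562568 + (1-p)*0.000000] = 12.169993
  V(0,0) = exp(-r*dt) * [p*85.515612 + (1-p)*12.169993] = 41.972982


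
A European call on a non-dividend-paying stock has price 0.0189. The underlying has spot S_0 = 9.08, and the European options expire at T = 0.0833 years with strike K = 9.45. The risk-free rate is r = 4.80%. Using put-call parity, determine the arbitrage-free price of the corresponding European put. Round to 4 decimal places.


Answer: Put price = 0.3512

Derivation:
Put-call parity: C - P = S_0 * exp(-qT) - K * exp(-rT).
S_0 * exp(-qT) = 9.0800 * 1.00000000 = 9.08000000
K * exp(-rT) = 9.4500 * 0.99600958 = 9.41229056
P = C - S*exp(-qT) + K*exp(-rT)
P = 0.0189 - 9.08000000 + 9.41229056 = 0.3512


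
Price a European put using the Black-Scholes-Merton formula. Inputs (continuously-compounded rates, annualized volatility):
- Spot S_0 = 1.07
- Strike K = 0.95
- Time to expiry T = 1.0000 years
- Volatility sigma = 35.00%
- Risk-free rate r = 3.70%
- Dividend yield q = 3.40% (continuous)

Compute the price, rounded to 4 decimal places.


d1 = (ln(S/K) + (r - q + 0.5*sigma^2) * T) / (sigma * sqrt(T)) = 0.52343412
d2 = d1 - sigma * sqrt(T) = 0.17343412
exp(-rT) = 0.96367614; exp(-qT) = 0.96657150
P = K * exp(-rT) * N(-d2) - S_0 * exp(-qT) * N(-d1)
N(-d1) = 0.30033609; N(-d2) = 0.43115510
P = 0.9500 * 0.96367614 * 0.43115510 - 1.0700 * 0.96657150 * 0.30033609 = 0.0841

Answer: Price = 0.0841
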